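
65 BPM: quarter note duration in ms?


Working:
One quarter-note beat = 60000 / BPM = 60000 / 65 ms
Duration = 60000 / 65
= 923.1 ms


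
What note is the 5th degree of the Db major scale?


Solution.
Major scale pattern: W-W-H-W-W-W-H (2-2-1-2-2-2-1 semitones)
Starting from Db:
  Db + 2 semitones → Eb
  Eb + 2 semitones → F
  F + 1 semitone → Gb
  Gb + 2 semitones → Ab
  Ab + 2 semitones → Bb
  Bb + 2 semitones → C
  C + 1 semitone → Db
Scale: Db Eb F Gb Ab Bb C
Degree 5 = Ab


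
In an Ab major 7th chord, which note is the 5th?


Reasoning:
Major 7th chord = root + major 3rd + perfect 5th + major 7th
Seventh chords stack in thirds, so the letter names are A-C-E-G
Root: Ab
Major 3rd above Ab: C
Perfect 5th above Ab: Eb
Major 7th above Ab: G
The 5th = Eb


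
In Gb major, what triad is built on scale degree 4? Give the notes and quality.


Let's work it out.
Gb major scale: Gb Ab Bb Cb Db Eb F
Diatonic triad on degree 4 stacks scale notes 4, 6, 1: Cb Eb Gb
Cb→Eb = 4 semitones; Cb→Gb = 7 semitones → major triad
= Cb Eb Gb (major)


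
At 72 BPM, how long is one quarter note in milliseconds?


Solution.
One quarter-note beat = 60000 / BPM = 60000 / 72 ms
Duration = 60000 / 72
= 833.3 ms


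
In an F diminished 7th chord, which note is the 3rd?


Working:
Diminished 7th chord = root + minor 3rd + diminished 5th + diminished 7th
Seventh chords stack in thirds, so the letter names are F-A-C-E
Root: F
Minor 3rd above F: Ab
Diminished 5th above F: Cb
Diminished 7th above F: Ebb
The 3rd = Ab


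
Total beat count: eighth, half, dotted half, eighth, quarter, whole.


Beat values:
  eighth = 0.5 beats
  half = 2 beats
  dotted half = 3 beats
  eighth = 0.5 beats
  quarter = 1 beat
  whole = 4 beats
Sum = 0.5 + 2 + 3 + 0.5 + 1 + 4
= 11 beats


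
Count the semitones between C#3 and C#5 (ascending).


Solution.
Absolute semitone position = octave×12 + chromatic position
C#3: 3×12 + 1 = 37
C#5: 5×12 + 1 = 61
Difference = 61 - 37 = 24
= 24 semitones


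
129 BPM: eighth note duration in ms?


Step by step:
One quarter-note beat = 60000 / BPM = 60000 / 129 ms
Eighth note = 1/2 × quarter note
Duration = 1/2 × 60000 / 129 = 30000 / 129
= 232.6 ms


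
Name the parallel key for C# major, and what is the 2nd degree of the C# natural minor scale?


Step by step:
Parallel keys share the same tonic but differ in mode
C# major → parallel is C# minor
C# natural minor scale: C# D# E F# G# A B
= C# minor; 2nd degree = D#


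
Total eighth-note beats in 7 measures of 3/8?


Step by step:
Time signature 3/8: the bottom number 8 means the eighth note gets one count
The top number 3 means 3 eighth-note beats per measure
Total = 3 × 7 measures
= 21 eighth-note beats


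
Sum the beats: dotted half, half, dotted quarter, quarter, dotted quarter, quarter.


Step by step:
Beat values:
  dotted half = 3 beats
  half = 2 beats
  dotted quarter = 1.5 beats
  quarter = 1 beat
  dotted quarter = 1.5 beats
  quarter = 1 beat
Sum = 3 + 2 + 1.5 + 1 + 1.5 + 1
= 10 beats


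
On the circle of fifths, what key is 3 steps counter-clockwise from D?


Reasoning:
Each counter-clockwise step moves down a perfect 5th (= up a perfect 4th)
From D: D → G → C → F
= F


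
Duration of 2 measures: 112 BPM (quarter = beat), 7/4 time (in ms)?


Working:
Quarter-note beat duration = 60000 / 112 ms
Beats per measure (7/4) = 7
One measure = 7 × 60000 / 112 = 420000 / 112 ms
2 measures = 2 × 420000 / 112 = 840000 / 112
= 7500.0 ms


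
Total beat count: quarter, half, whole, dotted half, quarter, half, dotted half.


Step by step:
Beat values:
  quarter = 1 beat
  half = 2 beats
  whole = 4 beats
  dotted half = 3 beats
  quarter = 1 beat
  half = 2 beats
  dotted half = 3 beats
Sum = 1 + 2 + 4 + 3 + 1 + 2 + 3
= 16 beats


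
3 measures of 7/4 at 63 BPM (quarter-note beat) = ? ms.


Working:
Quarter-note beat duration = 60000 / 63 ms
Beats per measure (7/4) = 7
One measure = 7 × 60000 / 63 = 420000 / 63 ms
3 measures = 3 × 420000 / 63 = 1260000 / 63
= 20000.0 ms


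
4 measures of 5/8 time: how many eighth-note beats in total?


Reasoning:
Time signature 5/8: the bottom number 8 means the eighth note gets one count
The top number 5 means 5 eighth-note beats per measure
Total = 5 × 4 measures
= 20 eighth-note beats


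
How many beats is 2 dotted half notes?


Let's work it out.
Base half note = 2 beats
Dot 1 adds half the previous value: +1
One dotted half = 2 + 1 = 3
2 of them = 2 × 3 = 6
= 6 beats


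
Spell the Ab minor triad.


Solution.
Minor triad = root + minor 3rd (3 semitones) + perfect 5th (7 semitones)
A triad on Ab stacks thirds, so the chord tones use letter names A-C-E
Root: Ab
Minor 3rd above Ab: Cb
Perfect 5th above Ab: Eb
Chord = Ab Cb Eb


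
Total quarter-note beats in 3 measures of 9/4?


Reasoning:
Time signature 9/4: the bottom number 4 means the quarter note gets one count
The top number 9 means 9 quarter-note beats per measure
Total = 9 × 3 measures
= 27 quarter-note beats


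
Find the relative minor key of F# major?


The relative minor shares the major's key signature and starts on its 6th degree
6th degree = a major 6th above the tonic; a major 6th above F# is D#
→ relative minor of F# major is D# minor
= D# minor


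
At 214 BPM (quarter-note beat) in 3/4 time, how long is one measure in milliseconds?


Step by step:
Quarter-note beat duration = 60000 / 214 ms
Beats per measure (3/4) = 3
One measure = 3 × 60000 / 214 = 180000 / 214 ms
= 841.1 ms


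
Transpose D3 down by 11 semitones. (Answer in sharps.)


Step by step:
D3: chromatic position 2 in octave 3 → absolute = 3×12 + 2 = 38
Transpose down 11: 38 - 11 = 27
27 = 2×12 + 3 → D# in octave 2
Result = D#2


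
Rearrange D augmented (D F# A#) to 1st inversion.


Solution.
Root position: D F# A#
1st inversion: move root up an octave
Bass note: F#
Notes (bottom to top) = F# A# D


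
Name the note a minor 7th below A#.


Let's work it out.
A 7th spans 7 letter names, so from A we land on B
A minor 7th = 10 semitones below A#
Spell B at that pitch: B#
= B#


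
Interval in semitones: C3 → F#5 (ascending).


Reasoning:
Absolute semitone position = octave×12 + chromatic position
C3: 3×12 + 0 = 36
F#5: 5×12 + 6 = 66
Difference = 66 - 36 = 30
= 30 semitones


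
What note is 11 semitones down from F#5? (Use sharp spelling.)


Working:
F#5: chromatic position 6 in octave 5 → absolute = 5×12 + 6 = 66
Transpose down 11: 66 - 11 = 55
55 = 4×12 + 7 → G in octave 4
Result = G4


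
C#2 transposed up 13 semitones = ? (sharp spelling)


Working:
C#2: chromatic position 1 in octave 2 → absolute = 2×12 + 1 = 25
Transpose up 13: 25 + 13 = 38
38 = 3×12 + 2 → D in octave 3
Result = D3


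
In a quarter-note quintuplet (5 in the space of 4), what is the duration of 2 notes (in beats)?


Step by step:
Quintuplet: 5 notes occupy the space of 4 quarter notes
Space = 4 × 1 = 4 beats
Each quintuplet note = 4 / 5 = 4/5 beats
2 notes = 2 × 4/5 = 8/5
= 8/5 beats


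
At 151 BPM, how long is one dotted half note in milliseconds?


Step by step:
One quarter-note beat = 60000 / BPM = 60000 / 151 ms
Dotted half note = 3 × quarter note
Duration = 3 × 60000 / 151 = 180000 / 151
= 1192.1 ms


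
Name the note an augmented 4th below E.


Working:
A 4th spans 4 letter names, so from E we land on B
An augmented 4th = 6 semitones below E
Spell B at that pitch: Bb
= Bb


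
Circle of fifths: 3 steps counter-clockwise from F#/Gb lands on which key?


Solution.
Each counter-clockwise step moves down a perfect 5th (= up a perfect 4th)
From F#/Gb: F#/Gb → B → E → A
= A


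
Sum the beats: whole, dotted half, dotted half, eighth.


Step by step:
Beat values:
  whole = 4 beats
  dotted half = 3 beats
  dotted half = 3 beats
  eighth = 0.5 beats
Sum = 4 + 3 + 3 + 0.5
= 10.5 beats


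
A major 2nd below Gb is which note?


A 2nd spans 2 letter names, so from G we land on F
A major 2nd = 2 semitones below Gb
Spell F at that pitch: Fb
= Fb


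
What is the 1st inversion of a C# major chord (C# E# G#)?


Root position: C# E# G#
1st inversion: move root up an octave
Bass note: E#
Notes (bottom to top) = E# G# C#


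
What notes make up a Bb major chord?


Major triad = root + major 3rd (4 semitones) + perfect 5th (7 semitones)
A triad on Bb stacks thirds, so the chord tones use letter names B-D-F
Root: Bb
Major 3rd above Bb: D
Perfect 5th above Bb: F
Chord = Bb D F


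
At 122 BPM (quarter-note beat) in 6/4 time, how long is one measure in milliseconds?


Let's work it out.
Quarter-note beat duration = 60000 / 122 ms
Beats per measure (6/4) = 6
One measure = 6 × 60000 / 122 = 360000 / 122 ms
= 2950.8 ms


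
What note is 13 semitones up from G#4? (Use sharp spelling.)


Step by step:
G#4: chromatic position 8 in octave 4 → absolute = 4×12 + 8 = 56
Transpose up 13: 56 + 13 = 69
69 = 5×12 + 9 → A in octave 5
Result = A5


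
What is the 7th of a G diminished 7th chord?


Working:
Diminished 7th chord = root + minor 3rd + diminished 5th + diminished 7th
Seventh chords stack in thirds, so the letter names are G-B-D-F
Root: G
Minor 3rd above G: Bb
Diminished 5th above G: Db
Diminished 7th above G: Fb
The 7th = Fb


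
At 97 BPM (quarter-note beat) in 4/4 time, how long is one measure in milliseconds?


Quarter-note beat duration = 60000 / 97 ms
Beats per measure (4/4) = 4
One measure = 4 × 60000 / 97 = 240000 / 97 ms
= 2474.2 ms


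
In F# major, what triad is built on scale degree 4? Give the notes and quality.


Reasoning:
F# major scale: F# G# A# B C# D# E#
Diatonic triad on degree 4 stacks scale notes 4, 6, 1: B D# F#
B→D# = 4 semitones; B→F# = 7 semitones → major triad
= B D# F# (major)


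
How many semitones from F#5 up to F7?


Absolute semitone position = octave×12 + chromatic position
F#5: 5×12 + 6 = 66
F7: 7×12 + 5 = 89
Difference = 89 - 66 = 23
= 23 semitones


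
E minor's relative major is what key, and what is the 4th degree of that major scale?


Working:
The relative major shares the key signature and is a minor 3rd above the minor tonic
A minor 3rd above E is G
→ relative major of E minor is G major
G major scale: G A B C D E F#
= G major; 4th degree = C


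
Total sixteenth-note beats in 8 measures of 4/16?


Working:
Time signature 4/16: the bottom number 16 means the sixteenth note gets one count
The top number 4 means 4 sixteenth-note beats per measure
Total = 4 × 8 measures
= 32 sixteenth-note beats


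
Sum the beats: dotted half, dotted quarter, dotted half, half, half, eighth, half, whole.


Solution.
Beat values:
  dotted half = 3 beats
  dotted quarter = 1.5 beats
  dotted half = 3 beats
  half = 2 beats
  half = 2 beats
  eighth = 0.5 beats
  half = 2 beats
  whole = 4 beats
Sum = 3 + 1.5 + 3 + 2 + 2 + 0.5 + 2 + 4
= 18 beats


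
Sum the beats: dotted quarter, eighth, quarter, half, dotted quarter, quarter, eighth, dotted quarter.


Step by step:
Beat values:
  dotted quarter = 1.5 beats
  eighth = 0.5 beats
  quarter = 1 beat
  half = 2 beats
  dotted quarter = 1.5 beats
  quarter = 1 beat
  eighth = 0.5 beats
  dotted quarter = 1.5 beats
Sum = 1.5 + 0.5 + 1 + 2 + 1.5 + 1 + 0.5 + 1.5
= 9.5 beats


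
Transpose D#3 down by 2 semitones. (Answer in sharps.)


D#3: chromatic position 3 in octave 3 → absolute = 3×12 + 3 = 39
Transpose down 2: 39 - 2 = 37
37 = 3×12 + 1 → C# in octave 3
Result = C#3


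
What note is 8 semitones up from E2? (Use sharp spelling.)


Solution.
E2: chromatic position 4 in octave 2 → absolute = 2×12 + 4 = 28
Transpose up 8: 28 + 8 = 36
36 = 3×12 + 0 → C in octave 3
Result = C3


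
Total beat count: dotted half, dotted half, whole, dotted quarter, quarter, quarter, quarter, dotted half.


Reasoning:
Beat values:
  dotted half = 3 beats
  dotted half = 3 beats
  whole = 4 beats
  dotted quarter = 1.5 beats
  quarter = 1 beat
  quarter = 1 beat
  quarter = 1 beat
  dotted half = 3 beats
Sum = 3 + 3 + 4 + 1.5 + 1 + 1 + 1 + 3
= 17.5 beats


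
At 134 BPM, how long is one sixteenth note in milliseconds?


Step by step:
One quarter-note beat = 60000 / BPM = 60000 / 134 ms
Sixteenth note = 1/4 × quarter note
Duration = 1/4 × 60000 / 134 = 15000 / 134
= 111.9 ms


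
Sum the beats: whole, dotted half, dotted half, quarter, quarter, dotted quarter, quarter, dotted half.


Reasoning:
Beat values:
  whole = 4 beats
  dotted half = 3 beats
  dotted half = 3 beats
  quarter = 1 beat
  quarter = 1 beat
  dotted quarter = 1.5 beats
  quarter = 1 beat
  dotted half = 3 beats
Sum = 4 + 3 + 3 + 1 + 1 + 1.5 + 1 + 3
= 17.5 beats


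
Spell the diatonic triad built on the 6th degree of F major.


F major scale: F G A Bb C D E
Diatonic triad on degree 6 stacks scale notes 6, 1, 3: D F A
D→F = 3 semitones; D→A = 7 semitones → minor triad
= D F A (minor)


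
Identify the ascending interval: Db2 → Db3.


Letter names: D → D spans 8 letter names → an octave
Semitones: Db2 → Db3 = 12 half-steps
An octave of 12 semitones is a perfect octave
= perfect octave


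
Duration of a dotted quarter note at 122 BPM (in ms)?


Step by step:
One quarter-note beat = 60000 / BPM = 60000 / 122 ms
Dotted quarter note = 3/2 × quarter note
Duration = 3/2 × 60000 / 122 = 90000 / 122
= 737.7 ms


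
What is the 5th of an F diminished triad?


Diminished triad = root + minor 3rd (3 semitones) + diminished 5th (6 semitones)
A triad on F stacks thirds, so the chord tones use letter names F-A-C
Root: F
Minor 3rd above F: Ab
Diminished 5th above F: Cb
The 5th = Cb


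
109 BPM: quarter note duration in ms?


Reasoning:
One quarter-note beat = 60000 / BPM = 60000 / 109 ms
Duration = 60000 / 109
= 550.5 ms


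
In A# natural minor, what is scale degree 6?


Let's work it out.
Natural minor scale pattern: W-H-W-W-H-W-W (2-1-2-2-1-2-2 semitones)
Starting from A#:
  A# + 2 semitones → B#
  B# + 1 semitone → C#
  C# + 2 semitones → D#
  D# + 2 semitones → E#
  E# + 1 semitone → F#
  F# + 2 semitones → G#
  G# + 2 semitones → A#
Scale: A# B# C# D# E# F# G#
Degree 6 = F#


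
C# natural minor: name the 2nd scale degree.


Natural minor scale pattern: W-H-W-W-H-W-W (2-1-2-2-1-2-2 semitones)
Starting from C#:
  C# + 2 semitones → D#
  D# + 1 semitone → E
  E + 2 semitones → F#
  F# + 2 semitones → G#
  G# + 1 semitone → A
  A + 2 semitones → B
  B + 2 semitones → C#
Scale: C# D# E F# G# A B
Degree 2 = D#


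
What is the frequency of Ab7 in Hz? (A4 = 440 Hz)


Reasoning:
f = 440 × 2^(n/12) where n = semitones from A4
Ab7: 35 semitones from A4
f = 440 × 2^(35/12)
f = 3322.44 Hz


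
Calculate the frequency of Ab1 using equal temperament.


Working:
f = 440 × 2^(n/12) where n = semitones from A4
Ab1: -37 semitones from A4
f = 440 × 2^(-37/12)
f = 51.91 Hz


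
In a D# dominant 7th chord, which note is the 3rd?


Dominant 7th chord = root + major 3rd + perfect 5th + minor 7th
Seventh chords stack in thirds, so the letter names are D-F-A-C
Root: D#
Major 3rd above D#: F##
Perfect 5th above D#: A#
Minor 7th above D#: C#
The 3rd = F##


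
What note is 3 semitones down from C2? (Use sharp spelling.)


Reasoning:
C2: chromatic position 0 in octave 2 → absolute = 2×12 + 0 = 24
Transpose down 3: 24 - 3 = 21
21 = 1×12 + 9 → A in octave 1
Result = A1


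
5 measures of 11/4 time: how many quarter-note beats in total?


Let's work it out.
Time signature 11/4: the bottom number 4 means the quarter note gets one count
The top number 11 means 11 quarter-note beats per measure
Total = 11 × 5 measures
= 55 quarter-note beats


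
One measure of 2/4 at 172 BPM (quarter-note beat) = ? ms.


Quarter-note beat duration = 60000 / 172 ms
Beats per measure (2/4) = 2
One measure = 2 × 60000 / 172 = 120000 / 172 ms
= 697.7 ms


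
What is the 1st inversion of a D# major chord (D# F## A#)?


Root position: D# F## A#
1st inversion: move root up an octave
Bass note: F##
Notes (bottom to top) = F## A# D#


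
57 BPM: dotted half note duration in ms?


Solution.
One quarter-note beat = 60000 / BPM = 60000 / 57 ms
Dotted half note = 3 × quarter note
Duration = 3 × 60000 / 57 = 180000 / 57
= 3157.9 ms


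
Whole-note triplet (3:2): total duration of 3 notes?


Triplet: 3 notes occupy the space of 2 whole notes
Space = 2 × 4 = 8 beats
Each triplet note = 8 / 3 = 8/3 beats
3 notes = 3 × 8/3 = 8
= 8 beats


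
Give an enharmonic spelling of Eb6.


Let's work it out.
Enharmonic notes sound the same pitch but are spelled with different letter names
Eb and D# name the same pitch class
= D#6


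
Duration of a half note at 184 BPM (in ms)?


Reasoning:
One quarter-note beat = 60000 / BPM = 60000 / 184 ms
Half note = 2 × quarter note
Duration = 2 × 60000 / 184 = 120000 / 184
= 652.2 ms


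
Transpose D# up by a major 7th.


Reasoning:
major 7th: 7 letter names, 11 semitones
Letter: D + 6 → C
Pitch: D# + 11 semitones, spelled as a C → C##
= C##


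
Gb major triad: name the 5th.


Solution.
Major triad = root + major 3rd (4 semitones) + perfect 5th (7 semitones)
A triad on Gb stacks thirds, so the chord tones use letter names G-B-D
Root: Gb
Major 3rd above Gb: Bb
Perfect 5th above Gb: Db
The 5th = Db


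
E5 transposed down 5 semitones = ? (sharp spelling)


Reasoning:
E5: chromatic position 4 in octave 5 → absolute = 5×12 + 4 = 64
Transpose down 5: 64 - 5 = 59
59 = 4×12 + 11 → B in octave 4
Result = B4


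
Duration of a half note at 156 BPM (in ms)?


Solution.
One quarter-note beat = 60000 / BPM = 60000 / 156 ms
Half note = 2 × quarter note
Duration = 2 × 60000 / 156 = 120000 / 156
= 769.2 ms


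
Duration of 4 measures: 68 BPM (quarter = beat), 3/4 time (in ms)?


Let's work it out.
Quarter-note beat duration = 60000 / 68 ms
Beats per measure (3/4) = 3
One measure = 3 × 60000 / 68 = 180000 / 68 ms
4 measures = 4 × 180000 / 68 = 720000 / 68
= 10588.2 ms


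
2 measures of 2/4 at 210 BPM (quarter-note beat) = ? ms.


Quarter-note beat duration = 60000 / 210 ms
Beats per measure (2/4) = 2
One measure = 2 × 60000 / 210 = 120000 / 210 ms
2 measures = 2 × 120000 / 210 = 240000 / 210
= 1142.9 ms


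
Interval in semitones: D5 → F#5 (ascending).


Reasoning:
Absolute semitone position = octave×12 + chromatic position
D5: 5×12 + 2 = 62
F#5: 5×12 + 6 = 66
Difference = 66 - 62 = 4
= 4 semitones


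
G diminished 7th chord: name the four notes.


Solution.
Diminished 7th chord = root + minor 3rd + diminished 5th + diminished 7th
Seventh chords stack in thirds, so the letter names are G-B-D-F
Root: G
Minor 3rd above G: Bb
Diminished 5th above G: Db
Diminished 7th above G: Fb
Chord = G Bb Db Fb


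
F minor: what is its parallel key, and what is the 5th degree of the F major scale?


Solution.
Parallel keys share the same tonic but differ in mode
F minor → parallel is F major
F major scale: F G A Bb C D E
= F major; 5th degree = C


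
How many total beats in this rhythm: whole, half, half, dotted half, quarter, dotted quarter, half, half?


Solution.
Beat values:
  whole = 4 beats
  half = 2 beats
  half = 2 beats
  dotted half = 3 beats
  quarter = 1 beat
  dotted quarter = 1.5 beats
  half = 2 beats
  half = 2 beats
Sum = 4 + 2 + 2 + 3 + 1 + 1.5 + 2 + 2
= 17.5 beats


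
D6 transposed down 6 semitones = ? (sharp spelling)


Solution.
D6: chromatic position 2 in octave 6 → absolute = 6×12 + 2 = 74
Transpose down 6: 74 - 6 = 68
68 = 5×12 + 8 → G# in octave 5
Result = G#5


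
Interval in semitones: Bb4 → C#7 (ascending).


Absolute semitone position = octave×12 + chromatic position
Bb4: 4×12 + 10 = 58
C#7: 7×12 + 1 = 85
Difference = 85 - 58 = 27
= 27 semitones


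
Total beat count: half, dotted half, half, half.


Working:
Beat values:
  half = 2 beats
  dotted half = 3 beats
  half = 2 beats
  half = 2 beats
Sum = 2 + 3 + 2 + 2
= 9 beats


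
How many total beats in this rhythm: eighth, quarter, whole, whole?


Step by step:
Beat values:
  eighth = 0.5 beats
  quarter = 1 beat
  whole = 4 beats
  whole = 4 beats
Sum = 0.5 + 1 + 4 + 4
= 9.5 beats


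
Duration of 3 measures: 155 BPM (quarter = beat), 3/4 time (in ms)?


Step by step:
Quarter-note beat duration = 60000 / 155 ms
Beats per measure (3/4) = 3
One measure = 3 × 60000 / 155 = 180000 / 155 ms
3 measures = 3 × 180000 / 155 = 540000 / 155
= 3483.9 ms


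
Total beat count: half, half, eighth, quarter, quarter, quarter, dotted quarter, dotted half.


Working:
Beat values:
  half = 2 beats
  half = 2 beats
  eighth = 0.5 beats
  quarter = 1 beat
  quarter = 1 beat
  quarter = 1 beat
  dotted quarter = 1.5 beats
  dotted half = 3 beats
Sum = 2 + 2 + 0.5 + 1 + 1 + 1 + 1.5 + 3
= 12 beats


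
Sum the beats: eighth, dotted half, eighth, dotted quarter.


Let's work it out.
Beat values:
  eighth = 0.5 beats
  dotted half = 3 beats
  eighth = 0.5 beats
  dotted quarter = 1.5 beats
Sum = 0.5 + 3 + 0.5 + 1.5
= 5.5 beats


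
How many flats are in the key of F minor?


Solution.
Flat minor keys: A(0), D(1), G(2), C(3), F(4), Bb(5), Eb(6), Ab(7)
F minor has 4 flats
Order of flats: Bb Eb Ab Db Gb Cb Fb → first 4: Bb, Eb, Ab, Db
= 4 flats


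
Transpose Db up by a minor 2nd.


minor 2nd: 2 letter names, 1 semitones
Letter: D + 1 → E
Pitch: Db + 1 semitones, spelled as an E → Ebb
= Ebb


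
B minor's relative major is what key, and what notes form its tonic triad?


Step by step:
The relative major shares the key signature and is a minor 3rd above the minor tonic
A minor 3rd above B is D
→ relative major of B minor is D major
Tonic triad of D major = root + major 3rd + perfect 5th = D F# A
= D major; triad = D F# A


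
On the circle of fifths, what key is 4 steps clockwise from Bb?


Let's work it out.
Each clockwise step on the circle of fifths moves up a perfect 5th
From Bb: Bb → F → C → G → D
= D


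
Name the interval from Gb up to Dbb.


Solution.
Letter names: G → D spans 5 letter names → a 5th
Semitones: Gb → Dbb = 6 half-steps
A 5th of 6 semitones is a diminished 5th
= diminished 5th


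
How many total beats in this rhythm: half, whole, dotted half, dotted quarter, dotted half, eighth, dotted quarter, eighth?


Solution.
Beat values:
  half = 2 beats
  whole = 4 beats
  dotted half = 3 beats
  dotted quarter = 1.5 beats
  dotted half = 3 beats
  eighth = 0.5 beats
  dotted quarter = 1.5 beats
  eighth = 0.5 beats
Sum = 2 + 4 + 3 + 1.5 + 3 + 0.5 + 1.5 + 0.5
= 16 beats


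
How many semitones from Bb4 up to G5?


Absolute semitone position = octave×12 + chromatic position
Bb4: 4×12 + 10 = 58
G5: 5×12 + 7 = 67
Difference = 67 - 58 = 9
= 9 semitones


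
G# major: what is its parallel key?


Parallel keys share the same tonic but differ in mode
G# major → parallel is G# minor
= G# minor


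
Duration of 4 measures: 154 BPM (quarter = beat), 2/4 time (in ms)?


Quarter-note beat duration = 60000 / 154 ms
Beats per measure (2/4) = 2
One measure = 2 × 60000 / 154 = 120000 / 154 ms
4 measures = 4 × 120000 / 154 = 480000 / 154
= 3116.9 ms


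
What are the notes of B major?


Reasoning:
Major scale pattern: W-W-H-W-W-W-H (2-2-1-2-2-2-1 semitones)
Starting from B:
  B + 2 semitones → C#
  C# + 2 semitones → D#
  D# + 1 semitone → E
  E + 2 semitones → F#
  F# + 2 semitones → G#
  G# + 2 semitones → A#
  A# + 1 semitone → B
Scale = B C# D# E F# G# A#


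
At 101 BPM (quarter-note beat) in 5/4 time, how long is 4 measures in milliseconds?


Reasoning:
Quarter-note beat duration = 60000 / 101 ms
Beats per measure (5/4) = 5
One measure = 5 × 60000 / 101 = 300000 / 101 ms
4 measures = 4 × 300000 / 101 = 1200000 / 101
= 11881.2 ms


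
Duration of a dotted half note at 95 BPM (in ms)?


One quarter-note beat = 60000 / BPM = 60000 / 95 ms
Dotted half note = 3 × quarter note
Duration = 3 × 60000 / 95 = 180000 / 95
= 1894.7 ms


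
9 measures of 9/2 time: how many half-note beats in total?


Time signature 9/2: the bottom number 2 means the half note gets one count
The top number 9 means 9 half-note beats per measure
Total = 9 × 9 measures
= 81 half-note beats


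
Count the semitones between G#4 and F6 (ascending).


Step by step:
Absolute semitone position = octave×12 + chromatic position
G#4: 4×12 + 8 = 56
F6: 6×12 + 5 = 77
Difference = 77 - 56 = 21
= 21 semitones


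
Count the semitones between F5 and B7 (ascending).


Step by step:
Absolute semitone position = octave×12 + chromatic position
F5: 5×12 + 5 = 65
B7: 7×12 + 11 = 95
Difference = 95 - 65 = 30
= 30 semitones


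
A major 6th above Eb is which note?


A 6th spans 6 letter names, so from E we land on C
A major 6th = 9 semitones above Eb
Spell C at that pitch: C
= C


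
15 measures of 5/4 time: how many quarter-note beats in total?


Step by step:
Time signature 5/4: the bottom number 4 means the quarter note gets one count
The top number 5 means 5 quarter-note beats per measure
Total = 5 × 15 measures
= 75 quarter-note beats


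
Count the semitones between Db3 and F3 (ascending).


Absolute semitone position = octave×12 + chromatic position
Db3: 3×12 + 1 = 37
F3: 3×12 + 5 = 41
Difference = 41 - 37 = 4
= 4 semitones


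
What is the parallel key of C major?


Parallel keys share the same tonic but differ in mode
C major → parallel is C minor
= C minor


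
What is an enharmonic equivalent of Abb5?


Enharmonic notes sound the same pitch but are spelled with different letter names
Abb and G name the same pitch class
= G5


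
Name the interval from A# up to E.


Letter names: A → E spans 5 letter names → a 5th
Semitones: A# → E = 6 half-steps
A 5th of 6 semitones is a diminished 5th
= diminished 5th


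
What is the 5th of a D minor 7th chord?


Minor 7th chord = root + minor 3rd + perfect 5th + minor 7th
Seventh chords stack in thirds, so the letter names are D-F-A-C
Root: D
Minor 3rd above D: F
Perfect 5th above D: A
Minor 7th above D: C
The 5th = A


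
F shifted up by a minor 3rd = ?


Solution.
minor 3rd: 3 letter names, 3 semitones
Letter: F + 2 → A
Pitch: F + 3 semitones, spelled as an A → Ab
= Ab


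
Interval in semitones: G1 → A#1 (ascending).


Reasoning:
Absolute semitone position = octave×12 + chromatic position
G1: 1×12 + 7 = 19
A#1: 1×12 + 10 = 22
Difference = 22 - 19 = 3
= 3 semitones


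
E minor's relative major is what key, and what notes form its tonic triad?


Step by step:
The relative major shares the key signature and is a minor 3rd above the minor tonic
A minor 3rd above E is G
→ relative major of E minor is G major
Tonic triad of G major = root + major 3rd + perfect 5th = G B D
= G major; triad = G B D


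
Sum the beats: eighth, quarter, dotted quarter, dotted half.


Beat values:
  eighth = 0.5 beats
  quarter = 1 beat
  dotted quarter = 1.5 beats
  dotted half = 3 beats
Sum = 0.5 + 1 + 1.5 + 3
= 6 beats


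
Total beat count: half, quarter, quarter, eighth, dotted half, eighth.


Step by step:
Beat values:
  half = 2 beats
  quarter = 1 beat
  quarter = 1 beat
  eighth = 0.5 beats
  dotted half = 3 beats
  eighth = 0.5 beats
Sum = 2 + 1 + 1 + 0.5 + 3 + 0.5
= 8 beats


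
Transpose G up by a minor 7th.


Step by step:
minor 7th: 7 letter names, 10 semitones
Letter: G + 6 → F
Pitch: G + 10 semitones, spelled as an F → F
= F


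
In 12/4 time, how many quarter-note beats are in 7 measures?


Time signature 12/4: the bottom number 4 means the quarter note gets one count
The top number 12 means 12 quarter-note beats per measure
Total = 12 × 7 measures
= 84 quarter-note beats


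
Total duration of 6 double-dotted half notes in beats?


Step by step:
Base half note = 2 beats
Dot 1 adds half the previous value: +1
Dot 2 adds half the previous value: +1/2
One double-dotted half = 2 + 1 + 1/2 = 7/2
6 of them = 6 × 7/2 = 21
= 21 beats


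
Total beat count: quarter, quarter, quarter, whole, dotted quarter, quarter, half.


Reasoning:
Beat values:
  quarter = 1 beat
  quarter = 1 beat
  quarter = 1 beat
  whole = 4 beats
  dotted quarter = 1.5 beats
  quarter = 1 beat
  half = 2 beats
Sum = 1 + 1 + 1 + 4 + 1.5 + 1 + 2
= 11.5 beats


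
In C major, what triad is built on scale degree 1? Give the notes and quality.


Step by step:
C major scale: C D E F G A B
Diatonic triad on degree 1 stacks scale notes 1, 3, 5: C E G
C→E = 4 semitones; C→G = 7 semitones → major triad
= C E G (major)


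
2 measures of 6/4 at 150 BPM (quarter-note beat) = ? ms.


Solution.
Quarter-note beat duration = 60000 / 150 ms
Beats per measure (6/4) = 6
One measure = 6 × 60000 / 150 = 360000 / 150 ms
2 measures = 2 × 360000 / 150 = 720000 / 150
= 4800.0 ms


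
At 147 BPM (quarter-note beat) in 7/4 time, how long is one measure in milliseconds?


Working:
Quarter-note beat duration = 60000 / 147 ms
Beats per measure (7/4) = 7
One measure = 7 × 60000 / 147 = 420000 / 147 ms
= 2857.1 ms


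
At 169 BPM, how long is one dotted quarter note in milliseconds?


One quarter-note beat = 60000 / BPM = 60000 / 169 ms
Dotted quarter note = 3/2 × quarter note
Duration = 3/2 × 60000 / 169 = 90000 / 169
= 532.5 ms


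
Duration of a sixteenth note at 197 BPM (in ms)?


Working:
One quarter-note beat = 60000 / BPM = 60000 / 197 ms
Sixteenth note = 1/4 × quarter note
Duration = 1/4 × 60000 / 197 = 15000 / 197
= 76.1 ms


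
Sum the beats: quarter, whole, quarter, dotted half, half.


Step by step:
Beat values:
  quarter = 1 beat
  whole = 4 beats
  quarter = 1 beat
  dotted half = 3 beats
  half = 2 beats
Sum = 1 + 4 + 1 + 3 + 2
= 11 beats


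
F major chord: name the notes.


Working:
Major triad = root + major 3rd (4 semitones) + perfect 5th (7 semitones)
A triad on F stacks thirds, so the chord tones use letter names F-A-C
Root: F
Major 3rd above F: A
Perfect 5th above F: C
Chord = F A C


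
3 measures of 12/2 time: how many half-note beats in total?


Solution.
Time signature 12/2: the bottom number 2 means the half note gets one count
The top number 12 means 12 half-note beats per measure
Total = 12 × 3 measures
= 36 half-note beats


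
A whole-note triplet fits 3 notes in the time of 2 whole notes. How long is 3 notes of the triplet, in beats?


Triplet: 3 notes occupy the space of 2 whole notes
Space = 2 × 4 = 8 beats
Each triplet note = 8 / 3 = 8/3 beats
3 notes = 3 × 8/3 = 8
= 8 beats


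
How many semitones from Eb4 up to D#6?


Let's work it out.
Absolute semitone position = octave×12 + chromatic position
Eb4: 4×12 + 3 = 51
D#6: 6×12 + 3 = 75
Difference = 75 - 51 = 24
= 24 semitones


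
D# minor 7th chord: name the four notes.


Reasoning:
Minor 7th chord = root + minor 3rd + perfect 5th + minor 7th
Seventh chords stack in thirds, so the letter names are D-F-A-C
Root: D#
Minor 3rd above D#: F#
Perfect 5th above D#: A#
Minor 7th above D#: C#
Chord = D# F# A# C#


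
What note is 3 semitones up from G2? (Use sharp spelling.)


Solution.
G2: chromatic position 7 in octave 2 → absolute = 2×12 + 7 = 31
Transpose up 3: 31 + 3 = 34
34 = 2×12 + 10 → A# in octave 2
Result = A#2


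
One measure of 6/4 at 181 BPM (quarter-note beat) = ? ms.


Solution.
Quarter-note beat duration = 60000 / 181 ms
Beats per measure (6/4) = 6
One measure = 6 × 60000 / 181 = 360000 / 181 ms
= 1989.0 ms


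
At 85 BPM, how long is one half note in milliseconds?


Step by step:
One quarter-note beat = 60000 / BPM = 60000 / 85 ms
Half note = 2 × quarter note
Duration = 2 × 60000 / 85 = 120000 / 85
= 1411.8 ms


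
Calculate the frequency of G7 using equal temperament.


Working:
f = 440 × 2^(n/12) where n = semitones from A4
G7: 34 semitones from A4
f = 440 × 2^(34/12)
f = 3135.96 Hz


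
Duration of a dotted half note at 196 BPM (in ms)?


Solution.
One quarter-note beat = 60000 / BPM = 60000 / 196 ms
Dotted half note = 3 × quarter note
Duration = 3 × 60000 / 196 = 180000 / 196
= 918.4 ms


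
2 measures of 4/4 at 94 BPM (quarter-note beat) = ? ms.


Step by step:
Quarter-note beat duration = 60000 / 94 ms
Beats per measure (4/4) = 4
One measure = 4 × 60000 / 94 = 240000 / 94 ms
2 measures = 2 × 240000 / 94 = 480000 / 94
= 5106.4 ms


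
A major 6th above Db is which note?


Let's work it out.
A 6th spans 6 letter names, so from D we land on B
A major 6th = 9 semitones above Db
Spell B at that pitch: Bb
= Bb


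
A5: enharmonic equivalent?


Step by step:
Enharmonic notes sound the same pitch but are spelled with different letter names
A and G## name the same pitch class
= G##5


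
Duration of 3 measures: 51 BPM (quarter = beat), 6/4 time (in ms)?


Quarter-note beat duration = 60000 / 51 ms
Beats per measure (6/4) = 6
One measure = 6 × 60000 / 51 = 360000 / 51 ms
3 measures = 3 × 360000 / 51 = 1080000 / 51
= 21176.5 ms


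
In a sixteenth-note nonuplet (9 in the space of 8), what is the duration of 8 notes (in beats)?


Let's work it out.
Nonuplet: 9 notes occupy the space of 8 sixteenth notes
Space = 8 × 1/4 = 2 beats
Each nonuplet note = 2 / 9 = 2/9 beats
8 notes = 8 × 2/9 = 16/9
= 16/9 beats


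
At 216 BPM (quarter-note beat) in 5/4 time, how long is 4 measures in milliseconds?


Working:
Quarter-note beat duration = 60000 / 216 ms
Beats per measure (5/4) = 5
One measure = 5 × 60000 / 216 = 300000 / 216 ms
4 measures = 4 × 300000 / 216 = 1200000 / 216
= 5555.6 ms


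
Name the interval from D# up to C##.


Letter names: D → C spans 7 letter names → a 7th
Semitones: D# → C## = 11 half-steps
A 7th of 11 semitones is a major 7th
= major 7th


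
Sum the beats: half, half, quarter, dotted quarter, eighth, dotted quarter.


Beat values:
  half = 2 beats
  half = 2 beats
  quarter = 1 beat
  dotted quarter = 1.5 beats
  eighth = 0.5 beats
  dotted quarter = 1.5 beats
Sum = 2 + 2 + 1 + 1.5 + 0.5 + 1.5
= 8.5 beats


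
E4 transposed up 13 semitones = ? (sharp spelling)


Working:
E4: chromatic position 4 in octave 4 → absolute = 4×12 + 4 = 52
Transpose up 13: 52 + 13 = 65
65 = 5×12 + 5 → F in octave 5
Result = F5


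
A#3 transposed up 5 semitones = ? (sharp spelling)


Solution.
A#3: chromatic position 10 in octave 3 → absolute = 3×12 + 10 = 46
Transpose up 5: 46 + 5 = 51
51 = 4×12 + 3 → D# in octave 4
Result = D#4


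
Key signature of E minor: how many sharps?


Step by step:
Sharp minor keys follow the circle of fifths: A(0), E(1), B(2), F#(3), C#(4), G#(5), D#(6), A#(7)
E minor has 1 sharp
Order of sharps: F# C# G# D# A# E# B# → first 1: F#
= 1 sharp


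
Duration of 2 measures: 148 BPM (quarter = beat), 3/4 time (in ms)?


Working:
Quarter-note beat duration = 60000 / 148 ms
Beats per measure (3/4) = 3
One measure = 3 × 60000 / 148 = 180000 / 148 ms
2 measures = 2 × 180000 / 148 = 360000 / 148
= 2432.4 ms


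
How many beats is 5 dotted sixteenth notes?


Working:
Base sixteenth note = 1/4 beats
Dot 1 adds half the previous value: +1/8
One dotted sixteenth = 1/4 + 1/8 = 3/8
5 of them = 5 × 3/8 = 15/8
= 15/8 beats


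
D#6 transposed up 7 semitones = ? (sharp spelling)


Solution.
D#6: chromatic position 3 in octave 6 → absolute = 6×12 + 3 = 75
Transpose up 7: 75 + 7 = 82
82 = 6×12 + 10 → A# in octave 6
Result = A#6


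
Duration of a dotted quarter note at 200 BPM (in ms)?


Solution.
One quarter-note beat = 60000 / BPM = 60000 / 200 ms
Dotted quarter note = 3/2 × quarter note
Duration = 3/2 × 60000 / 200 = 90000 / 200
= 450.0 ms


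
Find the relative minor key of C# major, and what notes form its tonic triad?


The relative minor shares the major's key signature and starts on its 6th degree
6th degree = a major 6th above the tonic; a major 6th above C# is A#
→ relative minor of C# major is A# minor
Tonic triad of A# minor = root + minor 3rd + perfect 5th = A# C# E#
= A# minor; triad = A# C# E#


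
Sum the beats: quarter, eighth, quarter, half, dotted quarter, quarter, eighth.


Step by step:
Beat values:
  quarter = 1 beat
  eighth = 0.5 beats
  quarter = 1 beat
  half = 2 beats
  dotted quarter = 1.5 beats
  quarter = 1 beat
  eighth = 0.5 beats
Sum = 1 + 0.5 + 1 + 2 + 1.5 + 1 + 0.5
= 7.5 beats


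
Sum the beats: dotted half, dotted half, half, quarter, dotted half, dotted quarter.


Reasoning:
Beat values:
  dotted half = 3 beats
  dotted half = 3 beats
  half = 2 beats
  quarter = 1 beat
  dotted half = 3 beats
  dotted quarter = 1.5 beats
Sum = 3 + 3 + 2 + 1 + 3 + 1.5
= 13.5 beats


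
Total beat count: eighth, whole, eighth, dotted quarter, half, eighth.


Beat values:
  eighth = 0.5 beats
  whole = 4 beats
  eighth = 0.5 beats
  dotted quarter = 1.5 beats
  half = 2 beats
  eighth = 0.5 beats
Sum = 0.5 + 4 + 0.5 + 1.5 + 2 + 0.5
= 9 beats


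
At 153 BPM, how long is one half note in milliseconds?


Reasoning:
One quarter-note beat = 60000 / BPM = 60000 / 153 ms
Half note = 2 × quarter note
Duration = 2 × 60000 / 153 = 120000 / 153
= 784.3 ms


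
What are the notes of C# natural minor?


Reasoning:
Natural minor scale pattern: W-H-W-W-H-W-W (2-1-2-2-1-2-2 semitones)
Starting from C#:
  C# + 2 semitones → D#
  D# + 1 semitone → E
  E + 2 semitones → F#
  F# + 2 semitones → G#
  G# + 1 semitone → A
  A + 2 semitones → B
  B + 2 semitones → C#
Scale = C# D# E F# G# A B


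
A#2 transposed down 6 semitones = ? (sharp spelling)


Step by step:
A#2: chromatic position 10 in octave 2 → absolute = 2×12 + 10 = 34
Transpose down 6: 34 - 6 = 28
28 = 2×12 + 4 → E in octave 2
Result = E2


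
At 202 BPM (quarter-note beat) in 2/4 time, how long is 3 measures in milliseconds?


Solution.
Quarter-note beat duration = 60000 / 202 ms
Beats per measure (2/4) = 2
One measure = 2 × 60000 / 202 = 120000 / 202 ms
3 measures = 3 × 120000 / 202 = 360000 / 202
= 1782.2 ms


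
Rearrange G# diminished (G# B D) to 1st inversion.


Reasoning:
Root position: G# B D
1st inversion: move root up an octave
Bass note: B
Notes (bottom to top) = B D G#


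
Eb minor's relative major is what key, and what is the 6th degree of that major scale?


The relative major shares the key signature and is a minor 3rd above the minor tonic
A minor 3rd above Eb is Gb
→ relative major of Eb minor is Gb major
Gb major scale: Gb Ab Bb Cb Db Eb F
= Gb major; 6th degree = Eb


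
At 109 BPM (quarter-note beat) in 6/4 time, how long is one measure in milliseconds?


Working:
Quarter-note beat duration = 60000 / 109 ms
Beats per measure (6/4) = 6
One measure = 6 × 60000 / 109 = 360000 / 109 ms
= 3302.8 ms


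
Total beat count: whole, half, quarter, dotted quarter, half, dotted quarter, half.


Reasoning:
Beat values:
  whole = 4 beats
  half = 2 beats
  quarter = 1 beat
  dotted quarter = 1.5 beats
  half = 2 beats
  dotted quarter = 1.5 beats
  half = 2 beats
Sum = 4 + 2 + 1 + 1.5 + 2 + 1.5 + 2
= 14 beats


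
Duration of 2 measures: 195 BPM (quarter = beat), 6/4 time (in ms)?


Reasoning:
Quarter-note beat duration = 60000 / 195 ms
Beats per measure (6/4) = 6
One measure = 6 × 60000 / 195 = 360000 / 195 ms
2 measures = 2 × 360000 / 195 = 720000 / 195
= 3692.3 ms


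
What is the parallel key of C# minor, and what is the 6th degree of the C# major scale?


Parallel keys share the same tonic but differ in mode
C# minor → parallel is C# major
C# major scale: C# D# E# F# G# A# B#
= C# major; 6th degree = A#


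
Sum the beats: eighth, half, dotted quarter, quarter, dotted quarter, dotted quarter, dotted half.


Step by step:
Beat values:
  eighth = 0.5 beats
  half = 2 beats
  dotted quarter = 1.5 beats
  quarter = 1 beat
  dotted quarter = 1.5 beats
  dotted quarter = 1.5 beats
  dotted half = 3 beats
Sum = 0.5 + 2 + 1.5 + 1 + 1.5 + 1.5 + 3
= 11 beats
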